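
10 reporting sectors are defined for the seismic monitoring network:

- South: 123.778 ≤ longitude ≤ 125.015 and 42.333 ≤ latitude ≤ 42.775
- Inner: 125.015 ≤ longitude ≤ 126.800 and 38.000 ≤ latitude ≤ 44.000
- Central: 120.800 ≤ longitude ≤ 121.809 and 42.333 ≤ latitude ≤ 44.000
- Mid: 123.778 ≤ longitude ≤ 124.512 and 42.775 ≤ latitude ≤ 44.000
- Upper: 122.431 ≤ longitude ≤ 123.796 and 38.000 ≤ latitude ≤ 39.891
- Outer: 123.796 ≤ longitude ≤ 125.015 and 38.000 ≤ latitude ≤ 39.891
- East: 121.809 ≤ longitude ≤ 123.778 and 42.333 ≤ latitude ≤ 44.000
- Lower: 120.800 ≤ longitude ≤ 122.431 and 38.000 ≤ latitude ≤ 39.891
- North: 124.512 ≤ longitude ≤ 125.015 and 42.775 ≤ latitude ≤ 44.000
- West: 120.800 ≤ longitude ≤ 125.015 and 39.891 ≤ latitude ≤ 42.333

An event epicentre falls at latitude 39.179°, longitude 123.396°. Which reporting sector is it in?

The point has longitude = 123.396 and latitude = 39.179.
Only Upper satisfies 122.431 ≤ longitude ≤ 123.796 and 38.000 ≤ latitude ≤ 39.891.

Upper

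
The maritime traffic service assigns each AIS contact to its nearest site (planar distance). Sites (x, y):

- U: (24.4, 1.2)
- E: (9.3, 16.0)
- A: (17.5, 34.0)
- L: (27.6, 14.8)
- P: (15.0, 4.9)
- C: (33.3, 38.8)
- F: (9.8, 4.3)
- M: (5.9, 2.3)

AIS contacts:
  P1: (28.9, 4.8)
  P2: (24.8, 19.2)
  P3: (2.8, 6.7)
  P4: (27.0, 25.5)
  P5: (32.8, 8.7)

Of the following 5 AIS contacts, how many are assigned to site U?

P1 → U
P2 → L
P3 → M
P4 → L
P5 → L
1 of the 5 goes to U.

1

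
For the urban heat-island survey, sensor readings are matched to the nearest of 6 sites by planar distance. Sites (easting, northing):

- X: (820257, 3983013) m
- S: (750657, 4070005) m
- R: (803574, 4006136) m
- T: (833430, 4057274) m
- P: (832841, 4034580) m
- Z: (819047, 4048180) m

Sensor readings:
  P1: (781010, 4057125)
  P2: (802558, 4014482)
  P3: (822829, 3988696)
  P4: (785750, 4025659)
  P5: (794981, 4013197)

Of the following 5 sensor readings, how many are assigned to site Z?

0

P1 → S
P2 → R
P3 → X
P4 → R
P5 → R
0 of the 5 go to Z.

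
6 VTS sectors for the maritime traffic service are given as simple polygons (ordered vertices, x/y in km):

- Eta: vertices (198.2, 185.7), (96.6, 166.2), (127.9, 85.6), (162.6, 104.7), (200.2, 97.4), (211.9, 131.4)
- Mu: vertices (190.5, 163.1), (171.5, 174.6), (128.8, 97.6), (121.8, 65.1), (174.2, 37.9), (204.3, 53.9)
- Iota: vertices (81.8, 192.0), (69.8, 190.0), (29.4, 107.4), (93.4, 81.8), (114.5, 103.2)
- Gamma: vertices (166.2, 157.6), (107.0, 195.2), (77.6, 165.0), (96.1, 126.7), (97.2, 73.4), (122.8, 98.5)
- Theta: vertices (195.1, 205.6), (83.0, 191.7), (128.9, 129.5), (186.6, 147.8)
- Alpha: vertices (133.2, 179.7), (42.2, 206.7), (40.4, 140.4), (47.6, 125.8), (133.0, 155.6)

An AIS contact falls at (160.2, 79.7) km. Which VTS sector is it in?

Cast a ray rightward from (160.2, 79.7). For each polygon, the edges (by vertex number in listed order) whose endpoints lie on opposite sides of y = 79.7, where each meets that height, and whether that is right or left of the point:
Eta: no edge straddles that height → 0 crossings.
Mu: 3–4 at x≈124.94 (left), 6–1 at x≈201.04 (right) → 1 crossing.
Iota: no edge straddles that height → 0 crossings.
Gamma: 4–5 at x≈97.07 (left), 5–6 at x≈103.63 (left) → 0 crossings.
Theta: no edge straddles that height → 0 crossings.
Alpha: no edge straddles that height → 0 crossings.
Only Mu has an odd count, so the point is inside Mu.

Mu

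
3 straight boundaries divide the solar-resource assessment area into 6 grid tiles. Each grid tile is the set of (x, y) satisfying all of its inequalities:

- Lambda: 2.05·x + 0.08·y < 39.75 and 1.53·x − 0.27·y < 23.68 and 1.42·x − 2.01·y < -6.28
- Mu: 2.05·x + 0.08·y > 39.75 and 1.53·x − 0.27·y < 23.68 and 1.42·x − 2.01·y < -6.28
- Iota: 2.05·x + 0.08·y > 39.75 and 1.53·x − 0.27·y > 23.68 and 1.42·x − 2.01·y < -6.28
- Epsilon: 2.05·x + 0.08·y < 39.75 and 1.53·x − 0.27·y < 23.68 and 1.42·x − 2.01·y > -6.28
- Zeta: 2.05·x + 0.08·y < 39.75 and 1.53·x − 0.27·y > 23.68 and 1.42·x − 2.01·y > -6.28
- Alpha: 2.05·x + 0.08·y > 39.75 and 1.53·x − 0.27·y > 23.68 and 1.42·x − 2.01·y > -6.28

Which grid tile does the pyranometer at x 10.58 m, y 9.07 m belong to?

Epsilon

2.05·10.58 + 0.08·9.07 = 22.415, which is < 39.75
1.53·10.58 − 0.27·9.07 = 13.739, which is < 23.68
1.42·10.58 − 2.01·9.07 = -3.207, which is > -6.28
This sign pattern matches Epsilon.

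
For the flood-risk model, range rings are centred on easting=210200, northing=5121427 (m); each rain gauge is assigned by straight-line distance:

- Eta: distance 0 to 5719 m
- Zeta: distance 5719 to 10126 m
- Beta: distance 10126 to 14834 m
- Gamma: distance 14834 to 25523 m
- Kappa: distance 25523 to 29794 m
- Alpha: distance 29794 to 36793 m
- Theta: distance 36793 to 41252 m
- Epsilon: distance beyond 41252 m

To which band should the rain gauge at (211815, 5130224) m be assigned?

Distance = √((211815−210200)² + (5130224−5121427)²) = √(2608225.000 + 77387209.000) = 8944.017 m.
5719 ≤ 8944.017 < 10126 → Zeta.

Zeta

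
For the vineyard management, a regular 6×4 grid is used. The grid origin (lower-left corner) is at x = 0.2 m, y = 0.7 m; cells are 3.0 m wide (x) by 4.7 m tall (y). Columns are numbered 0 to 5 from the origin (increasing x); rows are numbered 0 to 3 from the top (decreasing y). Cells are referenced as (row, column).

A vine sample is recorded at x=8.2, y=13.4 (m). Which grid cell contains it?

(1, 2)

Column index: ⌊(8.2 − 0.2) / 3.0⌋ = ⌊2.667⌋ = 2
Row offset from origin: ⌊(13.4 − 0.7) / 4.7⌋ = ⌊2.702⌋ = 2 → row 1 (counted from top)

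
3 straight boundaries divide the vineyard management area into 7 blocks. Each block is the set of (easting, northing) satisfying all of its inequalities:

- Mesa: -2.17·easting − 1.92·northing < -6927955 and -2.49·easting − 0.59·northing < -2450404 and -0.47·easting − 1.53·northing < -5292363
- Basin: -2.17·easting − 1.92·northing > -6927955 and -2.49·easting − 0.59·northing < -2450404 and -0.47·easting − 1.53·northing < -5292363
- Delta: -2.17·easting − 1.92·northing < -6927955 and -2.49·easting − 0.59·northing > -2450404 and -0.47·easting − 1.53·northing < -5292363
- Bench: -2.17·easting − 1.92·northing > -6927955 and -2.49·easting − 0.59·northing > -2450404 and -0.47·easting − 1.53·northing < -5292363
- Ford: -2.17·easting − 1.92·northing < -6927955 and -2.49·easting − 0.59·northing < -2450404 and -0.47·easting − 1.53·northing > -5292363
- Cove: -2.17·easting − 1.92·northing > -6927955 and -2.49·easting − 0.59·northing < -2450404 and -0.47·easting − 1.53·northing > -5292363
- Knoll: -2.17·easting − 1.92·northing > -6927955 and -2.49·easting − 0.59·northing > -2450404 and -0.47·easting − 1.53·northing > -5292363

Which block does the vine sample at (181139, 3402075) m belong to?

Cove

-2.17·181139 − 1.92·3402075 = -6925055.630, which is > -6927955
-2.49·181139 − 0.59·3402075 = -2458260.360, which is < -2450404
-0.47·181139 − 1.53·3402075 = -5290310.080, which is > -5292363
This sign pattern matches Cove.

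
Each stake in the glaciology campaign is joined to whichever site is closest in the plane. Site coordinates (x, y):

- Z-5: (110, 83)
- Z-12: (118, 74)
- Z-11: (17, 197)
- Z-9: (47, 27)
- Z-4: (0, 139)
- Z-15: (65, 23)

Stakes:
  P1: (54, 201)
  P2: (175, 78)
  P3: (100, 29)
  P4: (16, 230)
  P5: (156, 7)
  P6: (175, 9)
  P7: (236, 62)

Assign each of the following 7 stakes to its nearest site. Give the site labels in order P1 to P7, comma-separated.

P1 → Z-11 (d²=1385.00)
P2 → Z-12 (d²=3265.00)
P3 → Z-15 (d²=1261.00)
P4 → Z-11 (d²=1090.00)
P5 → Z-12 (d²=5933.00)
P6 → Z-12 (d²=7474.00)
P7 → Z-12 (d²=14068.00)

Z-11, Z-12, Z-15, Z-11, Z-12, Z-12, Z-12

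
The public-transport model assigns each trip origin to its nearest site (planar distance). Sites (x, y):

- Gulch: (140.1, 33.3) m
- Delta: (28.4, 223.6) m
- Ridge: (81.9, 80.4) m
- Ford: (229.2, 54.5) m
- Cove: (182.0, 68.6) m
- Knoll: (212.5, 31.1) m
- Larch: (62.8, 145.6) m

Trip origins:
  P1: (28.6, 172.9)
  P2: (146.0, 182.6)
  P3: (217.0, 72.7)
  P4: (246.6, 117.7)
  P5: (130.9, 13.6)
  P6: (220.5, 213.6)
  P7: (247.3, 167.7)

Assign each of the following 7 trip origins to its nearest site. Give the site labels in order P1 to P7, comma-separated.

P1 → Larch (d²=1914.93)
P2 → Larch (d²=8291.24)
P3 → Ford (d²=480.08)
P4 → Ford (d²=4297.00)
P5 → Gulch (d²=472.73)
P6 → Cove (d²=22507.25)
P7 → Ford (d²=13141.85)

Larch, Larch, Ford, Ford, Gulch, Cove, Ford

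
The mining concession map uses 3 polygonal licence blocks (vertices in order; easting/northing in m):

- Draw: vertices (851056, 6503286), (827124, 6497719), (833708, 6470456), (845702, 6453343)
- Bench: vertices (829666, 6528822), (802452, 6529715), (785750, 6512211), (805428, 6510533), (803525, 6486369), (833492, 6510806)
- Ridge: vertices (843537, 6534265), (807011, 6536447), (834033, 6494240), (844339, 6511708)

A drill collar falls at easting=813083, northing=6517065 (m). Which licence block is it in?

Cast a ray rightward from (813083, 6517065). For each polygon, the edges (by vertex number in listed order) whose endpoints lie on opposite sides of northing = 6517065, where each meets that height, and whether that is right or left of the point:
Draw: no edge straddles that height → 0 crossings.
Bench: 2–3 at easting≈790381.6 (left), 6–1 at easting≈832162.8 (right) → 1 crossing.
Ridge: 2–3 at easting≈819419.9 (right), 4–1 at easting≈844148.5 (right) → 2 crossings.
Only Bench has an odd count, so the point is inside Bench.

Bench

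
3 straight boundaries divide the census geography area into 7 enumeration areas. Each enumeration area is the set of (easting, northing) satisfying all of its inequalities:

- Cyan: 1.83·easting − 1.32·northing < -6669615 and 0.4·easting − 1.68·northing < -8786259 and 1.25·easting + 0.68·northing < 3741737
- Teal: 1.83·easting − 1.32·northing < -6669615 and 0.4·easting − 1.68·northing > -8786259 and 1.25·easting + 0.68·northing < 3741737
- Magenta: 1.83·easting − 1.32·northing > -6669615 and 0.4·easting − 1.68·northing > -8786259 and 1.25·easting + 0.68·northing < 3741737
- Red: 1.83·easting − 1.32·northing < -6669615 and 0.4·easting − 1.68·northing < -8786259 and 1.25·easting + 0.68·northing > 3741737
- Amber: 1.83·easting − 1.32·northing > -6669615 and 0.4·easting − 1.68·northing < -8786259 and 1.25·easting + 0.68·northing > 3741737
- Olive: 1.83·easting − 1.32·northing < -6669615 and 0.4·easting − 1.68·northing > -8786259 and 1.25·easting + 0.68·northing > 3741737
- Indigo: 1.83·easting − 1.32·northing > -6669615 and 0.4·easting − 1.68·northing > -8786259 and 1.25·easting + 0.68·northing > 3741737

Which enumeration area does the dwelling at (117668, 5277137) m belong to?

Cyan

1.83·117668 − 1.32·5277137 = -6750488.400, which is < -6669615
0.4·117668 − 1.68·5277137 = -8818522.960, which is < -8786259
1.25·117668 + 0.68·5277137 = 3735538.160, which is < 3741737
This sign pattern matches Cyan.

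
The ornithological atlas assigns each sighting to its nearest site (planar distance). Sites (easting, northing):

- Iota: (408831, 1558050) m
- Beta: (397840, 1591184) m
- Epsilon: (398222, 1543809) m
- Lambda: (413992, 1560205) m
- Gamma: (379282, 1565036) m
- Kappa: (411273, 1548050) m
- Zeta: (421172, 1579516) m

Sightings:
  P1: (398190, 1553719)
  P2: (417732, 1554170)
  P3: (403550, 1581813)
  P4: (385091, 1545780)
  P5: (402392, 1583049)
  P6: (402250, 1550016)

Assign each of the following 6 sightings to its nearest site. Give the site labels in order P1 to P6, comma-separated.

Epsilon, Lambda, Beta, Epsilon, Beta, Epsilon

P1 → Epsilon (d²=98209124.00)
P2 → Lambda (d²=50408825.00)
P3 → Beta (d²=120419741.00)
P4 → Epsilon (d²=176308002.00)
P5 → Beta (d²=86898929.00)
P6 → Epsilon (d²=54751633.00)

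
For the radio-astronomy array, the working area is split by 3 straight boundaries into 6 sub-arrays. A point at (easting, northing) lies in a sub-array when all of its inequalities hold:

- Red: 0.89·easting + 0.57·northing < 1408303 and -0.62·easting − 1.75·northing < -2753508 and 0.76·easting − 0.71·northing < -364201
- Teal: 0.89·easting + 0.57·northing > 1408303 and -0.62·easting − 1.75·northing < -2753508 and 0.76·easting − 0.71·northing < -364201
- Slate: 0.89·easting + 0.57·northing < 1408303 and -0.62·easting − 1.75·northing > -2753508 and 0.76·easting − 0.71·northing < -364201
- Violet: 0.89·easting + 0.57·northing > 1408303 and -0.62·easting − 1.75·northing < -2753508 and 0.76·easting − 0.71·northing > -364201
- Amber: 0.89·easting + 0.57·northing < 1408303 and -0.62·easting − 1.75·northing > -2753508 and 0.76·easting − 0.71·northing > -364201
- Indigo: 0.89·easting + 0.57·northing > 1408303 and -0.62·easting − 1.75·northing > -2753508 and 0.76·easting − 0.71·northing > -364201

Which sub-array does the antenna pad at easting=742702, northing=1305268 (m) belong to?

Amber

0.89·742702 + 0.57·1305268 = 1405007.540, which is < 1408303
-0.62·742702 − 1.75·1305268 = -2744694.240, which is > -2753508
0.76·742702 − 0.71·1305268 = -362286.760, which is > -364201
This sign pattern matches Amber.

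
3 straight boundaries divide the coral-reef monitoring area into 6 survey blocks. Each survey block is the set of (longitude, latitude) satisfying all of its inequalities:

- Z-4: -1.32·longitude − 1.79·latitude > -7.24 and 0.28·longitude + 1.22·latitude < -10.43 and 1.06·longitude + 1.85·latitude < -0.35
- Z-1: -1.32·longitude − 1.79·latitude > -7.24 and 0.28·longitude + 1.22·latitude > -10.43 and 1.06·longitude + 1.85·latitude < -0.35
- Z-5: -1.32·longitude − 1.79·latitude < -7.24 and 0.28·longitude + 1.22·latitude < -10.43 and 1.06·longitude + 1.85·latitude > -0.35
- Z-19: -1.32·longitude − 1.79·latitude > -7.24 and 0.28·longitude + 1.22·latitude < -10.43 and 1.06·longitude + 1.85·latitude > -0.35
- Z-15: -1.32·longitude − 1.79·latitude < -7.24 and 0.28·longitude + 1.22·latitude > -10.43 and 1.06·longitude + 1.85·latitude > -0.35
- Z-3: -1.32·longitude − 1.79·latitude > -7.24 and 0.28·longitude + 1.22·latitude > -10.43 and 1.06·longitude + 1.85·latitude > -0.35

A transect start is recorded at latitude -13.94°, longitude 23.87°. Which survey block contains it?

Z-1

-1.32·23.87 − 1.79·-13.94 = -6.556, which is > -7.24
0.28·23.87 + 1.22·-13.94 = -10.323, which is > -10.43
1.06·23.87 + 1.85·-13.94 = -0.487, which is < -0.35
This sign pattern matches Z-1.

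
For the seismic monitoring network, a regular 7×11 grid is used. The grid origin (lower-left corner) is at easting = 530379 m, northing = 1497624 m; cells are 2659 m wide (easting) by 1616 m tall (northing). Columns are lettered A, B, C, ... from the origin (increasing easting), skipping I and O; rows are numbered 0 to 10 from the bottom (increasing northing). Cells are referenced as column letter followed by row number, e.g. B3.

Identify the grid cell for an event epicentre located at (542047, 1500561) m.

Column index: ⌊(542047 − 530379) / 2659⌋ = ⌊4.388⌋ = 4 → column E
Row offset from origin: ⌊(1500561 − 1497624) / 1616⌋ = ⌊1.817⌋ = 1 → row 1

E1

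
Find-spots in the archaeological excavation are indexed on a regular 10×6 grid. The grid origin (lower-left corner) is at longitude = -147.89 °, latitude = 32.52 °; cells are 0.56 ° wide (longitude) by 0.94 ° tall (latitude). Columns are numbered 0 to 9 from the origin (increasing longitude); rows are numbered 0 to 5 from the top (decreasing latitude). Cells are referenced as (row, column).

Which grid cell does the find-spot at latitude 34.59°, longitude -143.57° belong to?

Column index: ⌊(-143.57 − -147.89) / 0.56⌋ = ⌊7.714⌋ = 7
Row offset from origin: ⌊(34.59 − 32.52) / 0.94⌋ = ⌊2.202⌋ = 2 → row 3 (counted from top)

(3, 7)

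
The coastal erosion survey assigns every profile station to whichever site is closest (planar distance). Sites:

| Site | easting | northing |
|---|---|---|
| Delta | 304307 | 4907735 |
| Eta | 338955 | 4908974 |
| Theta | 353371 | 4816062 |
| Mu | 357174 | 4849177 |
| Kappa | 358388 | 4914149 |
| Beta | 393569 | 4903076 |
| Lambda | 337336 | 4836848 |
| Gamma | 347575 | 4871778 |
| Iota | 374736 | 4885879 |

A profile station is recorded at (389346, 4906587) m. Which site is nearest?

Squared distances to each site:
Delta: 7232949425.000; Eta: 2544950650.000; Theta: 9488976250.000; Mu: 4330945684.000; Kappa: 1015581608.000; Beta: 30160850.000; Lambda: 7568568221.000; Gamma: 2956482922.000; Iota: 642273364.000.
Minimum at Beta.

Beta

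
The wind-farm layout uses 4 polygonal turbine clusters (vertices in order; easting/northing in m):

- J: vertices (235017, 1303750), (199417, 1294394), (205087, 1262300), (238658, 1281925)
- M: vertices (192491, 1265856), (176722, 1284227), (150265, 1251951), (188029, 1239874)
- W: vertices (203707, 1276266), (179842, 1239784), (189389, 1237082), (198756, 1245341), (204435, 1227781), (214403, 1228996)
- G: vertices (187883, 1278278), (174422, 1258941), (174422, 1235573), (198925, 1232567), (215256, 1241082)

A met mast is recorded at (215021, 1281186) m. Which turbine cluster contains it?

J

Cast a ray rightward from (215021, 1281186). For each polygon, the edges (by vertex number in listed order) whose endpoints lie on opposite sides of northing = 1281186, where each meets that height, and whether that is right or left of the point:
J: 2–3 at easting≈201750.4 (left), 3–4 at easting≈237393.8 (right) → 1 crossing.
M: 1–2 at easting≈179332.3 (left), 2–3 at easting≈174229.3 (left) → 0 crossings.
W: no edge straddles that height → 0 crossings.
G: no edge straddles that height → 0 crossings.
Only J has an odd count, so the point is inside J.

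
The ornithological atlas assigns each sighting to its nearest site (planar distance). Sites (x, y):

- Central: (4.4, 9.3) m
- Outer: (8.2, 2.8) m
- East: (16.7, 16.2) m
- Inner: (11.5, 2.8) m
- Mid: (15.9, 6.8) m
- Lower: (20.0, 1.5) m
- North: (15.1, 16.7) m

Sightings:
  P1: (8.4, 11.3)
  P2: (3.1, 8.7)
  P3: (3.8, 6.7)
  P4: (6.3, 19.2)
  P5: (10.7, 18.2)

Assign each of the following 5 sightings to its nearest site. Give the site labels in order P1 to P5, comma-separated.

Central, Central, Central, North, North

P1 → Central (d²=20.00)
P2 → Central (d²=2.05)
P3 → Central (d²=7.12)
P4 → North (d²=83.69)
P5 → North (d²=21.61)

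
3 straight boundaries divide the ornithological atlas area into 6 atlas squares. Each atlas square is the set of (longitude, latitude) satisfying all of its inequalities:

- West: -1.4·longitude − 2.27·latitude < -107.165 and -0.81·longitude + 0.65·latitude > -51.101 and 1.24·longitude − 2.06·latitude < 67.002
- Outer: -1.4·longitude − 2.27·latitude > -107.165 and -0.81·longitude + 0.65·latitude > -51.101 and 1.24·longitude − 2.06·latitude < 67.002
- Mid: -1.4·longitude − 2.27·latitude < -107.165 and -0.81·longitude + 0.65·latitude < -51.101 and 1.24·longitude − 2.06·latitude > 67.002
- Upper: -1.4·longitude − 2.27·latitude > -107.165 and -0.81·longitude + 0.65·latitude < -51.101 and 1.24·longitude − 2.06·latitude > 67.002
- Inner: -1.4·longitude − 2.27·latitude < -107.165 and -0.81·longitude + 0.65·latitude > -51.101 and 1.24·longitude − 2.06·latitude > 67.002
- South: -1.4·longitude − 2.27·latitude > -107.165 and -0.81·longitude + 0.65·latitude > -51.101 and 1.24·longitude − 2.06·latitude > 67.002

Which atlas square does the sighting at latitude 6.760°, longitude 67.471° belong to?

Inner

-1.4·67.471 − 2.27·6.760 = -109.805, which is < -107.165
-0.81·67.471 + 0.65·6.760 = -50.258, which is > -51.101
1.24·67.471 − 2.06·6.760 = 69.738, which is > 67.002
This sign pattern matches Inner.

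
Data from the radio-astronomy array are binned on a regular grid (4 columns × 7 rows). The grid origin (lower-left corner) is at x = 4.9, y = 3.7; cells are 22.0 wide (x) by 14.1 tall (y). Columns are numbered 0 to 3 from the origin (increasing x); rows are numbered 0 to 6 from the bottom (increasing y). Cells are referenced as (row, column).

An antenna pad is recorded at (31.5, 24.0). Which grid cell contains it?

(1, 1)

Column index: ⌊(31.5 − 4.9) / 22.0⌋ = ⌊1.209⌋ = 1
Row offset from origin: ⌊(24.0 − 3.7) / 14.1⌋ = ⌊1.440⌋ = 1 → row 1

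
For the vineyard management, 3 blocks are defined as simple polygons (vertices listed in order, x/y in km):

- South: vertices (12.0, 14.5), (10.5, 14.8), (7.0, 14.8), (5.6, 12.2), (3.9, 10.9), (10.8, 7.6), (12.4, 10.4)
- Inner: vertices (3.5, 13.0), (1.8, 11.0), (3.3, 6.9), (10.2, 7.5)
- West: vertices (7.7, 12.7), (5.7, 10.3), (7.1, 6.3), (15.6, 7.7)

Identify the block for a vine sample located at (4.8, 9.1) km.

Inner

Cast a ray rightward from (4.8, 9.1). For each polygon, the edges (by vertex number in listed order) whose endpoints lie on opposite sides of y = 9.1, where each meets that height, and whether that is right or left of the point:
South: 5–6 at x≈7.66 (right), 6–7 at x≈11.66 (right) → 2 crossings.
Inner: 2–3 at x≈2.50 (left), 4–1 at x≈8.25 (right) → 1 crossing.
West: 2–3 at x≈6.12 (right), 4–1 at x≈13.39 (right) → 2 crossings.
Only Inner has an odd count, so the point is inside Inner.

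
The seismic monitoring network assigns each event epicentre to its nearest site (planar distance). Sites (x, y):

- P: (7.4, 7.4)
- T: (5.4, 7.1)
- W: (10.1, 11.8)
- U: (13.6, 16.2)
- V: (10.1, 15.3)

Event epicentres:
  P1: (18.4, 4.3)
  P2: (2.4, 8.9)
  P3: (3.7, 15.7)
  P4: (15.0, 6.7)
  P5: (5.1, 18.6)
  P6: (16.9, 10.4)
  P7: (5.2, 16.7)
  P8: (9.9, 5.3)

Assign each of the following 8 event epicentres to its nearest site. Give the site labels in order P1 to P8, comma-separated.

W, T, V, W, V, U, V, P

P1 → W (d²=125.14)
P2 → T (d²=12.24)
P3 → V (d²=41.12)
P4 → W (d²=50.02)
P5 → V (d²=35.89)
P6 → U (d²=44.53)
P7 → V (d²=25.97)
P8 → P (d²=10.66)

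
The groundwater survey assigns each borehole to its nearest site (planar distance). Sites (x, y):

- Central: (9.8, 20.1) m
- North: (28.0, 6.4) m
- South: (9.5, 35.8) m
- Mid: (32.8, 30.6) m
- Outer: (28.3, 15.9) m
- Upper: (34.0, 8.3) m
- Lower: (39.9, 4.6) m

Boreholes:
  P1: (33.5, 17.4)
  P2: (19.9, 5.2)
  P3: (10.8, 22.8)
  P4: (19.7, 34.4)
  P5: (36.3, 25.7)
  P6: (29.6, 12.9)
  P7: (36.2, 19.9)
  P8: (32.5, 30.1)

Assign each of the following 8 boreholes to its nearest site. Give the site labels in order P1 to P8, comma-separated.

P1 → Outer (d²=29.29)
P2 → North (d²=67.05)
P3 → Central (d²=8.29)
P4 → South (d²=106.00)
P5 → Mid (d²=36.26)
P6 → Outer (d²=10.69)
P7 → Outer (d²=78.41)
P8 → Mid (d²=0.34)

Outer, North, Central, South, Mid, Outer, Outer, Mid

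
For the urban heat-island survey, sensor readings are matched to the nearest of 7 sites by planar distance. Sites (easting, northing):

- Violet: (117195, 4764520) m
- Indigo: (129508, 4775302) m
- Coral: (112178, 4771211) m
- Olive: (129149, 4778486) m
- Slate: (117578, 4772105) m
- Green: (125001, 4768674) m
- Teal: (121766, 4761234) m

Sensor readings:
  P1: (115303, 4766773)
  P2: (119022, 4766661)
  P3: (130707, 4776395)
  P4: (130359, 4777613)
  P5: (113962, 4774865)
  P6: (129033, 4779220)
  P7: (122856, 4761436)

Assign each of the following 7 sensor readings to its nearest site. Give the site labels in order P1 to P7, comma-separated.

Violet, Violet, Indigo, Olive, Coral, Olive, Teal

P1 → Violet (d²=8655673.00)
P2 → Violet (d²=7921810.00)
P3 → Indigo (d²=2632250.00)
P4 → Olive (d²=2226229.00)
P5 → Coral (d²=16534372.00)
P6 → Olive (d²=552212.00)
P7 → Teal (d²=1228904.00)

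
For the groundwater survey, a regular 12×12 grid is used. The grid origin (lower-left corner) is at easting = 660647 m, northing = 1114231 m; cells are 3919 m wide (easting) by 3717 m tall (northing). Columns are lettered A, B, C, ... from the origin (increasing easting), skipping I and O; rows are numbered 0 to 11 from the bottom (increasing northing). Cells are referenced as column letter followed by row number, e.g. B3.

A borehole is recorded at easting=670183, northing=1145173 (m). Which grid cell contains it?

Column index: ⌊(670183 − 660647) / 3919⌋ = ⌊2.433⌋ = 2 → column C
Row offset from origin: ⌊(1145173 − 1114231) / 3717⌋ = ⌊8.324⌋ = 8 → row 8

C8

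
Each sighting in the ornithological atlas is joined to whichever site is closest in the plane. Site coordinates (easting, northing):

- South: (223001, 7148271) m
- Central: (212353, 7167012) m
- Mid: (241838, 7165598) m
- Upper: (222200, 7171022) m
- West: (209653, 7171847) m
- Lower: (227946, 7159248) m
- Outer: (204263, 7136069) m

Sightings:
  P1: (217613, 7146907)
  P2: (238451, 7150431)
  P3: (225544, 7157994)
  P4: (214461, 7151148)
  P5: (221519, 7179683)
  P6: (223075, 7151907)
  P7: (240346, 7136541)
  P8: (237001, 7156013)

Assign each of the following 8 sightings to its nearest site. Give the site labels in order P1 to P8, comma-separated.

South, Lower, Lower, South, Upper, South, South, Lower

P1 → South (d²=30891040.00)
P2 → Lower (d²=188094514.00)
P3 → Lower (d²=7342120.00)
P4 → South (d²=81208729.00)
P5 → Upper (d²=75476682.00)
P6 → South (d²=13225972.00)
P7 → South (d²=438441925.00)
P8 → Lower (d²=92458250.00)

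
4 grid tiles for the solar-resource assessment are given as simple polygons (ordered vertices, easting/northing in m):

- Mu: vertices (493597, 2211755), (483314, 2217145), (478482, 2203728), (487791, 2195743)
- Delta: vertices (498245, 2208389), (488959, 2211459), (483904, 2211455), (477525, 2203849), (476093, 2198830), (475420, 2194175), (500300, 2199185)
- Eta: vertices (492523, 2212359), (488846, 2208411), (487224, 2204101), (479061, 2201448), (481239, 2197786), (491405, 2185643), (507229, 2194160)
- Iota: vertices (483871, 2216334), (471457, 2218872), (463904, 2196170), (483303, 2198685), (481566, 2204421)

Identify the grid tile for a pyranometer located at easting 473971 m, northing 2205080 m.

Iota

Cast a ray rightward from (473971, 2205080). For each polygon, the edges (by vertex number in listed order) whose endpoints lie on opposite sides of northing = 2205080, where each meets that height, and whether that is right or left of the point:
Mu: 2–3 at easting≈478968.9 (right), 4–1 at easting≈491176.6 (right) → 2 crossings.
Delta: 3–4 at easting≈478557.4 (right), 7–1 at easting≈498983.8 (right) → 2 crossings.
Eta: 2–3 at easting≈487592.4 (right), 7–1 at easting≈498404.9 (right) → 2 crossings.
Iota: 2–3 at easting≈466868.4 (left), 5–1 at easting≈481693.5 (right) → 1 crossing.
Only Iota has an odd count, so the point is inside Iota.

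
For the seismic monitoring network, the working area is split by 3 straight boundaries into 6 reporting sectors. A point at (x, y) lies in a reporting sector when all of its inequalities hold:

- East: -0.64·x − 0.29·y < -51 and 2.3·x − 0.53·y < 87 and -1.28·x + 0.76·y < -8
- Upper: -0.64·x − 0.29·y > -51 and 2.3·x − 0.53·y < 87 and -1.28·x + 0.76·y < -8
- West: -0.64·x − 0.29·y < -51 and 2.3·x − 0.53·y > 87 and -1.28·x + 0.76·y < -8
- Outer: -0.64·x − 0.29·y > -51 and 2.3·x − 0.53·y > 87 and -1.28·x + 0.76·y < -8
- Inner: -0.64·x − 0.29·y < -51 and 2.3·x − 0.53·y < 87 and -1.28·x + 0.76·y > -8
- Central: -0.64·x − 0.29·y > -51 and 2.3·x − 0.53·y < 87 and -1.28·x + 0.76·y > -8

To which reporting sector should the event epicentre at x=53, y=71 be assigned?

East

-0.64·53 − 0.29·71 = -54.510, which is < -51
2.3·53 − 0.53·71 = 84.270, which is < 87
-1.28·53 + 0.76·71 = -13.880, which is < -8
This sign pattern matches East.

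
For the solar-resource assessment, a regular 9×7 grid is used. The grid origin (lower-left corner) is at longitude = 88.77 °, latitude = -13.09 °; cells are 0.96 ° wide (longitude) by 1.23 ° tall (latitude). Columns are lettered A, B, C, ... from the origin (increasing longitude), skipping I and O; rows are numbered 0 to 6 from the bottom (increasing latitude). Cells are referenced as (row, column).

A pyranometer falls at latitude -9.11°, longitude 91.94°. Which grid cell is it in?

Column index: ⌊(91.94 − 88.77) / 0.96⌋ = ⌊3.302⌋ = 3 → column D
Row offset from origin: ⌊(-9.11 − -13.09) / 1.23⌋ = ⌊3.236⌋ = 3 → row 3

(3, D)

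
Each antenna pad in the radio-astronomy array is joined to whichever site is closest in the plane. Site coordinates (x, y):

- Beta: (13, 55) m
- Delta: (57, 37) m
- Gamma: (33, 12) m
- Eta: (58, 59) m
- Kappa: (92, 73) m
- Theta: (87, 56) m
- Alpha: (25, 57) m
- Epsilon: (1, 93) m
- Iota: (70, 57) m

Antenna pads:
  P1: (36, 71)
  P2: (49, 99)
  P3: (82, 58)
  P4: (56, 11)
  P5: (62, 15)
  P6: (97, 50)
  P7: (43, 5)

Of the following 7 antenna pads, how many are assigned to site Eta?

1

P1 → Alpha
P2 → Eta
P3 → Theta
P4 → Gamma
P5 → Delta
P6 → Theta
P7 → Gamma
1 of the 7 goes to Eta.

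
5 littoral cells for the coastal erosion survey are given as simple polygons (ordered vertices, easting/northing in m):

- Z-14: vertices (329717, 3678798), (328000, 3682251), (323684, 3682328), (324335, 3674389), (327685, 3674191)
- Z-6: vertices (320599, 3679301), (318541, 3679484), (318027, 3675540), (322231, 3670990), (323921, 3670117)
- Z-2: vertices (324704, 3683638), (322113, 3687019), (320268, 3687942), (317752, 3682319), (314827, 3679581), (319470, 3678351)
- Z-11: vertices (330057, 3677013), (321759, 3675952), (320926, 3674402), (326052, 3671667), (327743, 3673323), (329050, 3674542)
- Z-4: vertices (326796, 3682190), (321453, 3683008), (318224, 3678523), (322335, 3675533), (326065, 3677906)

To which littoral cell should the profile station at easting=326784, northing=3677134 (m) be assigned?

Z-14

Cast a ray rightward from (326784, 3677134). For each polygon, the edges (by vertex number in listed order) whose endpoints lie on opposite sides of northing = 3677134, where each meets that height, and whether that is right or left of the point:
Z-14: 3–4 at easting≈324109.9 (left), 5–1 at easting≈328983.1 (right) → 1 crossing.
Z-6: 2–3 at easting≈318234.7 (left), 5–1 at easting≈321382.8 (left) → 0 crossings.
Z-2: no edge straddles that height → 0 crossings.
Z-11: no edge straddles that height → 0 crossings.
Z-4: 3–4 at easting≈320133.8 (left), 4–5 at easting≈324851.5 (left) → 0 crossings.
Only Z-14 has an odd count, so the point is inside Z-14.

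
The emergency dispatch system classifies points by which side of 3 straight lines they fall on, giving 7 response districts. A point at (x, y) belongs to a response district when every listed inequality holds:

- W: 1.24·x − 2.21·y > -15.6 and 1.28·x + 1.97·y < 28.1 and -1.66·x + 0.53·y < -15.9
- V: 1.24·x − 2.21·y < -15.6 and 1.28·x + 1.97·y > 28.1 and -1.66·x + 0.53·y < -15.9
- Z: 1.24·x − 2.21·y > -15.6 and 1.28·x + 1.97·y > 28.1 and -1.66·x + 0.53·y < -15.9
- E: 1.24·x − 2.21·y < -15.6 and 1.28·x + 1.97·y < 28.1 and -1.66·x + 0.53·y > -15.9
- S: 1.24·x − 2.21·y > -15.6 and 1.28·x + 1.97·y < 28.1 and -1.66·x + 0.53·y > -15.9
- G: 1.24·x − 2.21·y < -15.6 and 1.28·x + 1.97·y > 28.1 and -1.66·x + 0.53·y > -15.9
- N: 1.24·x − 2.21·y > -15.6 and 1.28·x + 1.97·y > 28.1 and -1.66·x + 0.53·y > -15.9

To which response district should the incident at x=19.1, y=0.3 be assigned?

1.24·19.1 − 2.21·0.3 = 23.021, which is > -15.6
1.28·19.1 + 1.97·0.3 = 25.039, which is < 28.1
-1.66·19.1 + 0.53·0.3 = -31.547, which is < -15.9
This sign pattern matches W.

W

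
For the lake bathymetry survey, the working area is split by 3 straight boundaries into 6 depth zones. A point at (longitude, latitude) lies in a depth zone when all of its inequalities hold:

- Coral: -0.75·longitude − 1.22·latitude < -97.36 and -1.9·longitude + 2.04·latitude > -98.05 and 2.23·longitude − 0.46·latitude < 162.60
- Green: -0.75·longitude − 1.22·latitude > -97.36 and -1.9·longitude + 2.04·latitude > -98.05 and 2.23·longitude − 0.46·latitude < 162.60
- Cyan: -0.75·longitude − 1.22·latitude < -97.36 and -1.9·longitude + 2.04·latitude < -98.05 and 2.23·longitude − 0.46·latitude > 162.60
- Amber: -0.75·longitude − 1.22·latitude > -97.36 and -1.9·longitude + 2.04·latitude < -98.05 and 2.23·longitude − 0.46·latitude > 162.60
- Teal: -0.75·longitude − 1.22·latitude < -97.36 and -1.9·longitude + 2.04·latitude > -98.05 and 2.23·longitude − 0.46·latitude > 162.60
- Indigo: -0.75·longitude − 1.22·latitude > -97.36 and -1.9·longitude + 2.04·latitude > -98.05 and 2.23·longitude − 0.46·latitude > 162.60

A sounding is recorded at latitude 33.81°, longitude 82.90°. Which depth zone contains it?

Teal

-0.75·82.90 − 1.22·33.81 = -103.423, which is < -97.36
-1.9·82.90 + 2.04·33.81 = -88.538, which is > -98.05
2.23·82.90 − 0.46·33.81 = 169.314, which is > 162.60
This sign pattern matches Teal.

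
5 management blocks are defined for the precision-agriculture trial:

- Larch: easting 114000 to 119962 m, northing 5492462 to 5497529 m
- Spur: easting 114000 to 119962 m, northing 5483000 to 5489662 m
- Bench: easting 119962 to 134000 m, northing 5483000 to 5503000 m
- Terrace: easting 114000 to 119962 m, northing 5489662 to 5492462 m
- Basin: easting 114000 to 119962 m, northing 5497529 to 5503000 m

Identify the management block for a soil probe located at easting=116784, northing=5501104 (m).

The point has easting = 116784 and northing = 5501104.
Only Basin satisfies 114000 ≤ easting ≤ 119962 and 5497529 ≤ northing ≤ 5503000.

Basin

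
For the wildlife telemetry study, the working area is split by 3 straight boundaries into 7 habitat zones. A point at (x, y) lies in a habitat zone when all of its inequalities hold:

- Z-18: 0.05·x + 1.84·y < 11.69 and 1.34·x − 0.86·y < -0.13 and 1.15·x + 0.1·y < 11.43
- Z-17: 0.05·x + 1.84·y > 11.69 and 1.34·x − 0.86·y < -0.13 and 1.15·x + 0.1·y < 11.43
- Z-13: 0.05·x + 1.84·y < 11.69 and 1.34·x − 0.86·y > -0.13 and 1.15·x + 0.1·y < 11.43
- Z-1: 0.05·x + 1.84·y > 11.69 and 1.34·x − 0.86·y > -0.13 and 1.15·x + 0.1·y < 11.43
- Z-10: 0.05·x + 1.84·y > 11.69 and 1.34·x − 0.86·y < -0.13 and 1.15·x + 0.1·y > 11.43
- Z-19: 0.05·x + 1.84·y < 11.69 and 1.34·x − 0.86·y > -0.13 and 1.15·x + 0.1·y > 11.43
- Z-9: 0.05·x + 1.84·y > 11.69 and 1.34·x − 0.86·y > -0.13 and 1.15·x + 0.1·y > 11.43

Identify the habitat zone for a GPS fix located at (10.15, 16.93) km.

Z-10

0.05·10.15 + 1.84·16.93 = 31.659, which is > 11.69
1.34·10.15 − 0.86·16.93 = -0.959, which is < -0.13
1.15·10.15 + 0.1·16.93 = 13.365, which is > 11.43
This sign pattern matches Z-10.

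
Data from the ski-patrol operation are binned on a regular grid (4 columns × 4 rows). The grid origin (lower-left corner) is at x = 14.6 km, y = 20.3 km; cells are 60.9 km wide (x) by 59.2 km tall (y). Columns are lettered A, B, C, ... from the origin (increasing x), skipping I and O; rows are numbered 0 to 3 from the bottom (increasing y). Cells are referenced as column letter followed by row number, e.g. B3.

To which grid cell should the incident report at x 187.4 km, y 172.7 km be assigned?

Column index: ⌊(187.4 − 14.6) / 60.9⌋ = ⌊2.837⌋ = 2 → column C
Row offset from origin: ⌊(172.7 − 20.3) / 59.2⌋ = ⌊2.574⌋ = 2 → row 2

C2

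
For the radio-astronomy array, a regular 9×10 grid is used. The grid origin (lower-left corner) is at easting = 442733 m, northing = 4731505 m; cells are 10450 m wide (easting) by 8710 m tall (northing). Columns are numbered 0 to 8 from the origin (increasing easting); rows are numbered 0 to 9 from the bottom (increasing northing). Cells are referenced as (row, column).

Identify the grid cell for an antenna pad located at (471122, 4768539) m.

(4, 2)

Column index: ⌊(471122 − 442733) / 10450⌋ = ⌊2.717⌋ = 2
Row offset from origin: ⌊(4768539 − 4731505) / 8710⌋ = ⌊4.252⌋ = 4 → row 4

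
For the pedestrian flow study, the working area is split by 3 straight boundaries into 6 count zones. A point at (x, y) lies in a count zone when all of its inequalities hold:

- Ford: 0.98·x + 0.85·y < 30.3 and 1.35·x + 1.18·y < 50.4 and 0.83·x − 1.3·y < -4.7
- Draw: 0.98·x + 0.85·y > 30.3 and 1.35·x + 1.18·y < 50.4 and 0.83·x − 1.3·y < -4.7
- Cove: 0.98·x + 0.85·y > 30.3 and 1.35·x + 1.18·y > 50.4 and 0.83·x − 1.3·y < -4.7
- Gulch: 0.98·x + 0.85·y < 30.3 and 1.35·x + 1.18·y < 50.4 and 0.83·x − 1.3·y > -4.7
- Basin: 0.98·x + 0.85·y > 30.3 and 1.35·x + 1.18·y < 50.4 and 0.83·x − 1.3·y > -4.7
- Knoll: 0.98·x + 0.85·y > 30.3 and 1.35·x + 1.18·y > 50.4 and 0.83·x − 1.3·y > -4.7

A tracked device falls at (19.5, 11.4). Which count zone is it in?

0.98·19.5 + 0.85·11.4 = 28.800, which is < 30.3
1.35·19.5 + 1.18·11.4 = 39.777, which is < 50.4
0.83·19.5 − 1.3·11.4 = 1.365, which is > -4.7
This sign pattern matches Gulch.

Gulch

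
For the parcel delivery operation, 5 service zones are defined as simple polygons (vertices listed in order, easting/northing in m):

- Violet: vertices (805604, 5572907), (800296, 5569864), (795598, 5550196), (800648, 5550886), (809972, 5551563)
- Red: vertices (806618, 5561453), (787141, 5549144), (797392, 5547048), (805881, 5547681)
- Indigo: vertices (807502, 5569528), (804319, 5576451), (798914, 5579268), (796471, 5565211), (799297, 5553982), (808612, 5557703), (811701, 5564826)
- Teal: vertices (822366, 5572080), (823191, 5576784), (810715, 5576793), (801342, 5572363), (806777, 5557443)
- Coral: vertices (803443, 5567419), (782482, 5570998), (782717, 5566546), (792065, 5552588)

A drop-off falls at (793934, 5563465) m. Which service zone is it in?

Cast a ray rightward from (793934, 5563465). For each polygon, the edges (by vertex number in listed order) whose endpoints lie on opposite sides of northing = 5563465, where each meets that height, and whether that is right or left of the point:
Violet: 2–3 at easting≈798767.5 (right), 5–1 at easting≈807536.3 (right) → 2 crossings.
Red: no edge straddles that height → 0 crossings.
Indigo: 4–5 at easting≈796910.4 (right), 6–7 at easting≈811110.8 (right) → 2 crossings.
Teal: 4–5 at easting≈804583.3 (right), 5–1 at easting≈813190.7 (right) → 2 crossings.
Coral: 3–4 at easting≈784780.4 (left), 4–1 at easting≈800409.6 (right) → 1 crossing.
Only Coral has an odd count, so the point is inside Coral.

Coral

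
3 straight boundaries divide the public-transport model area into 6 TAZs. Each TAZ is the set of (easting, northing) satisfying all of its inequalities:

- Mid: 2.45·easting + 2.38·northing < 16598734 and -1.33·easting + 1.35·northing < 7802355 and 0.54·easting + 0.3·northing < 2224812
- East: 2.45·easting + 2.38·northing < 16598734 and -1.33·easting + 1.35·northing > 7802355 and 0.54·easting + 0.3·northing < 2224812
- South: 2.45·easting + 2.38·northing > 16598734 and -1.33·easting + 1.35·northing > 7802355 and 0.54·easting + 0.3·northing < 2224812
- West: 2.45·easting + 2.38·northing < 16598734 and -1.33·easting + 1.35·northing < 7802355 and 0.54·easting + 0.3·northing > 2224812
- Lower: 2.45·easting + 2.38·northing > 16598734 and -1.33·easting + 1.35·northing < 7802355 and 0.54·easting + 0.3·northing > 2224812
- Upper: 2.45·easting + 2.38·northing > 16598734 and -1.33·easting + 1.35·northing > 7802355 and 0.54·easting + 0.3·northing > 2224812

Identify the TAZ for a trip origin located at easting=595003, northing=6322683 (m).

Mid

2.45·595003 + 2.38·6322683 = 16505742.890, which is < 16598734
-1.33·595003 + 1.35·6322683 = 7744268.060, which is < 7802355
0.54·595003 + 0.3·6322683 = 2218106.520, which is < 2224812
This sign pattern matches Mid.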